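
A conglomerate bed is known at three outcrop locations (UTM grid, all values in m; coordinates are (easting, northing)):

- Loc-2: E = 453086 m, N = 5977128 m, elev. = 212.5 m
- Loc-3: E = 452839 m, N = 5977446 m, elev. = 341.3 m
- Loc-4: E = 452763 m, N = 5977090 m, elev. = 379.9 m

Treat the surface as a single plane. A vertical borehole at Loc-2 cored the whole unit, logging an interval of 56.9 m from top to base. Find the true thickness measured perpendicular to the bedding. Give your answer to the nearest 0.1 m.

50.5 m

Let the plane be z = a·E + b·N + c.
Loc-3−Loc-2: −247a + 318b = 128.8;  Loc-4−Loc-2: −323a − 38b = 167.4.
Solving gives a = −0.51853, b = 0.00227.
|∇z| = √(a²+b²) = 0.51854, so dip δ = arctan(0.51854) = 27.41°.
True thickness = vertical thickness × cos δ = 56.9 × cos 27.41° = 50.5 m.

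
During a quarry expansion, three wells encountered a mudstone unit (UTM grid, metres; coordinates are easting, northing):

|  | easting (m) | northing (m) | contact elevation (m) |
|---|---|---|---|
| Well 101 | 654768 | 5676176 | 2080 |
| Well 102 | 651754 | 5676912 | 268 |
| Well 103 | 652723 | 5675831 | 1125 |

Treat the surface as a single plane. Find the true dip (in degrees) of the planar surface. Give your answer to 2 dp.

Let the plane be z = a·easting + b·northing + c.
Well 102−Well 101: −3014a + 736b = −1812;  Well 103−Well 101: −2045a − 345b = −955.
Solving gives a = 0.52183, b = −0.32502.
Gradient magnitude |∇z| = √(a² + b²) = √(0.27230 + 0.10564) = 0.61477.
True dip = arctan(0.61477) = 31.58°, dipping toward WNW (azimuth ≈ 302°).

31.58°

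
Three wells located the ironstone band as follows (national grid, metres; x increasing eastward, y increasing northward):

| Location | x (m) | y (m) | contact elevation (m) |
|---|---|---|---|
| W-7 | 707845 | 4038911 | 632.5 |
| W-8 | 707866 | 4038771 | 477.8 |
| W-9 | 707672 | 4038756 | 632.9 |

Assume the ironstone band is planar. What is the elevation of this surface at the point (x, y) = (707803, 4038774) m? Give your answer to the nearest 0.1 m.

535.8 m

Let the plane be z = a·x + b·y + c.
W-8−W-7: 21a − 140b = −154.7;  W-9−W-7: −173a − 155b = 0.4.
Solving gives a = −0.874777070, b = 0.973783439.
Then c = 632.5 − a·707845 − b·4038911 = −3313185.57.
At (707803, 4038774): z = −619169.8 + 3932891.2 − 3313185.57 = 535.8 m.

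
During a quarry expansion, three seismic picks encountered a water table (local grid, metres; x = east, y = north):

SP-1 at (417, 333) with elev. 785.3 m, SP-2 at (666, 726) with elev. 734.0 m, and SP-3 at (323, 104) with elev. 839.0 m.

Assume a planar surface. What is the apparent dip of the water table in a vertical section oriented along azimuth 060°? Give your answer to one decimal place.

Two edge vectors: SP-1→SP-2 = (249, 393, -51.3), SP-1→SP-3 = (-94, -229, 53.7).
Normal n = (SP-1→SP-2) × (SP-1→SP-3) = (9356.4, -8549.1, -20079).
So ∂z/∂x = −n_x/n_z = 0.46598 and ∂z/∂y = −n_y/n_z = −0.42577.
Unit vector along 060° is (sin 60°, cos 60°) = (0.8660, 0.5000).
Slope in that direction = a·(0.8660) + b·(0.5000) = 0.19066.
Apparent dip = arctan|0.19066| = 10.8° (true dip is 32.3°, so apparent ≤ true as expected).

10.8°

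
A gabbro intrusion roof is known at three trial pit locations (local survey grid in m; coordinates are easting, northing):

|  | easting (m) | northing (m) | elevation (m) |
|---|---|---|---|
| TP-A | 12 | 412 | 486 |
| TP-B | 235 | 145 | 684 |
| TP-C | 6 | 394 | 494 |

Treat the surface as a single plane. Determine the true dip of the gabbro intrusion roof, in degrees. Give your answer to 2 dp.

Two edge vectors: TP-A→TP-B = (223, -267, 198), TP-A→TP-C = (-6, -18, 8).
Normal n = (TP-A→TP-B) × (TP-A→TP-C) = (1428, -2972, -5616).
So ∂z/∂easting = −n_x/n_z = 0.25427 and ∂z/∂northing = −n_y/n_z = −0.52920.
Gradient magnitude |∇z| = √(a² + b²) = √(0.06466 + 0.28006) = 0.58712.
True dip = arctan(0.58712) = 30.42°, dipping toward NNW (azimuth ≈ 334°).

30.42°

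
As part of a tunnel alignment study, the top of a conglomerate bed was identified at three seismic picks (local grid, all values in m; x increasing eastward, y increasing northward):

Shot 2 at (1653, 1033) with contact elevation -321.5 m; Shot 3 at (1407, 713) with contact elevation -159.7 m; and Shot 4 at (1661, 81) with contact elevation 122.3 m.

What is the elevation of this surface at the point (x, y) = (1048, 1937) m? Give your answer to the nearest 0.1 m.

Two edge vectors: Shot 2→Shot 3 = (-246, -320, 161.8), Shot 2→Shot 4 = (8, -952, 443.8).
Normal n = (Shot 2→Shot 3) × (Shot 2→Shot 4) = (12017.6, 110469.2, 236752).
So ∂z/∂x = −n_x/n_z = −0.050760 and ∂z/∂y = −n_y/n_z = −0.466603.
Intercept c from Shot 2: -321.5 + 83.91 + 482.00 = 244.41.
At (1048, 1937): z = −53.2 − 903.8 + 244.41 = -712.6 m.

-712.6 m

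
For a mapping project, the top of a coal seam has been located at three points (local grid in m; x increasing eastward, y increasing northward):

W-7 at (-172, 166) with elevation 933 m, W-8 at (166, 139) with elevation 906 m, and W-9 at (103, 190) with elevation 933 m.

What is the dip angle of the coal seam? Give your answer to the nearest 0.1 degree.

Let the plane be z = a·x + b·y + c.
W-8−W-7: 338a − 27b = −27;  W-9−W-7: 275a + 24b = 0.
Solving gives a = −0.04171, b = 0.47789.
Gradient magnitude |∇z| = √(a² + b²) = √(0.00174 + 0.22838) = 0.47971.
True dip = arctan(0.47971) = 25.6°, dipping toward S (azimuth ≈ 175°).

25.6°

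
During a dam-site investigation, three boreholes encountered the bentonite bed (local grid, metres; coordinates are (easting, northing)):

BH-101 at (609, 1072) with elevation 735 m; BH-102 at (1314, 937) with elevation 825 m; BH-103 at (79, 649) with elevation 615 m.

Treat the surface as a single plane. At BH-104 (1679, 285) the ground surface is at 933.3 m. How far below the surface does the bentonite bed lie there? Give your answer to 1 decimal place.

Two edge vectors: BH-101→BH-102 = (705, -135, 90), BH-101→BH-103 = (-530, -423, -120).
Normal n = (BH-101→BH-102) × (BH-101→BH-103) = (54270, 36900, -369765).
So ∂z/∂E = −n_x/n_z = 0.146769 and ∂z/∂N = −n_y/n_z = 0.099793.
Intercept c from BH-101: 735 − 89.38 − 106.98 = 538.64.
At (1679, 285): z_contact = 246.42 + 28.44 + 538.64 = 813.51 m.
Depth below ground = 933.3 − 813.51 = 119.8 m.

119.8 m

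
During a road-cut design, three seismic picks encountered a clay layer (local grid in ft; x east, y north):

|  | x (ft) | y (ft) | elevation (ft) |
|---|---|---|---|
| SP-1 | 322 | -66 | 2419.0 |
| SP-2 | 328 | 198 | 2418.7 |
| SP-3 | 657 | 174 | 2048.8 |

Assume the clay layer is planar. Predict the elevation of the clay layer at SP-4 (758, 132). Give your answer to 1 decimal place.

1934.4 ft

Two edge vectors: SP-1→SP-2 = (6, 264, -0.3), SP-1→SP-3 = (335, 240, -370.2).
Normal n = (SP-1→SP-2) × (SP-1→SP-3) = (-97660.8, 2120.7, -87000).
So ∂z/∂x = −n_x/n_z = −1.12254 and ∂z/∂y = −n_y/n_z = 0.02438.
Intercept c from SP-1: 2419 + 361.46 + 1.61 = 2782.07.
At (758, 132): z = −850.9 + 3.2 + 2782.07 = 1934.4 ft.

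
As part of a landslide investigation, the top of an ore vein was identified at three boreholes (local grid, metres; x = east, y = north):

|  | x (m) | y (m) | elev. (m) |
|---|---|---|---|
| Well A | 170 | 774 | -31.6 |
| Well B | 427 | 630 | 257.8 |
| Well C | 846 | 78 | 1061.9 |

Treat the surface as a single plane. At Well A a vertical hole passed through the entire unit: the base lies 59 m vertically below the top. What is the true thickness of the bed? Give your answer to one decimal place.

38.2 m

Let the plane be z = a·x + b·y + c.
Well B−Well A: 257a − 144b = 289.4;  Well C−Well A: 676a − 696b = 1093.5.
Solving gives a = 0.53918, b = −1.04743.
|∇z| = √(a²+b²) = 1.17806, so dip δ = arctan(1.17806) = 49.67°.
True thickness = vertical thickness × cos δ = 59 × cos 49.67° = 38.2 m.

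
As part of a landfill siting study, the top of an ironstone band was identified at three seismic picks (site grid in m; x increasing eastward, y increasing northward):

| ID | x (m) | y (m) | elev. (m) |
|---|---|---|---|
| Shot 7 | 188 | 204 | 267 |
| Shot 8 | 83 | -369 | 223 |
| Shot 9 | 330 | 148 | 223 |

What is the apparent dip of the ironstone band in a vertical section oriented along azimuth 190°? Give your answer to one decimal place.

4.4°

Let the plane be z = a·x + b·y + c.
Shot 8−Shot 7: −105a − 573b = −44;  Shot 9−Shot 7: 142a − 56b = −44.
Solving gives a = −0.26073, b = 0.12457.
Unit vector along 190° is (sin 190°, cos 190°) = (-0.1736, -0.9848).
Slope in that direction = a·(-0.1736) + b·(-0.9848) = −0.07740.
Apparent dip = arctan|0.07740| = 4.4° (true dip is 16.1°, so apparent ≤ true as expected).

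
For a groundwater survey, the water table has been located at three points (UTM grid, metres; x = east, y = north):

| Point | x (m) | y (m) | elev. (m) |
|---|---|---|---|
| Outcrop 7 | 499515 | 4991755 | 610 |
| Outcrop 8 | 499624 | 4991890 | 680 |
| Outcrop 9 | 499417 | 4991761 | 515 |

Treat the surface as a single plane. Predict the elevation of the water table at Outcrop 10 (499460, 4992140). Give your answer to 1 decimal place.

Let the plane be z = a·x + b·y + c.
Outcrop 8−Outcrop 7: 109a + 135b = 70;  Outcrop 9−Outcrop 7: −98a + 6b = −95.
Solving gives a = 0.953975799, b = −0.251728608.
Then c = 610 − a·499515 − b·4991755 = 780652.32.
At (499460, 4992140): z = 476472.8 − 1256664.5 + 780652.32 = 460.6 m.

460.6 m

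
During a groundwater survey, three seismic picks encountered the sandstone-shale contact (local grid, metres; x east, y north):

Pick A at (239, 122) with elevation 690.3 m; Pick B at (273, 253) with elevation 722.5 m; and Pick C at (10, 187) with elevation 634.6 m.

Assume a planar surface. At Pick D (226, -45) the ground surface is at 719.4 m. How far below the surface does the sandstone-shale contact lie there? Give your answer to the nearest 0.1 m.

61.3 m

Two edge vectors: Pick A→Pick B = (34, 131, 32.2), Pick A→Pick C = (-229, 65, -55.7).
Normal n = (Pick A→Pick B) × (Pick A→Pick C) = (-9389.7, -5480, 32209).
So ∂z/∂x = −n_x/n_z = 0.29152 and ∂z/∂y = −n_y/n_z = 0.17014.
Intercept c from Pick A: 690.3 − 69.67 − 20.76 = 599.87.
At (226, -45): z_contact = 65.88 − 7.66 + 599.87 = 658.10 m.
Depth below ground = 719.4 − 658.10 = 61.3 m.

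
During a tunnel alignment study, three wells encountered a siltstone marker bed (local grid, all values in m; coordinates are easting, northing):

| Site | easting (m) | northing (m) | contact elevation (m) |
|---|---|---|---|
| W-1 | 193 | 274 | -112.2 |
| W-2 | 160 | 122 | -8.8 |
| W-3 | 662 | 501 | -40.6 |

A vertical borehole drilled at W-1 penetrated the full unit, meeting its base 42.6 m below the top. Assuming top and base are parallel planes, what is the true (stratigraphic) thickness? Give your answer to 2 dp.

Two edge vectors: W-1→W-2 = (-33, -152, 103.4), W-1→W-3 = (469, 227, 71.6).
Normal n = (W-1→W-2) × (W-1→W-3) = (-34355, 50857.4, 63797).
So ∂z/∂easting = −n_x/n_z = 0.53850 and ∂z/∂northing = −n_y/n_z = −0.79718.
|∇z| = √(a²+b²) = 0.96202, so dip δ = arctan(0.96202) = 43.89°.
True thickness = vertical thickness × cos δ = 42.6 × cos 43.89° = 30.70 m.

30.70 m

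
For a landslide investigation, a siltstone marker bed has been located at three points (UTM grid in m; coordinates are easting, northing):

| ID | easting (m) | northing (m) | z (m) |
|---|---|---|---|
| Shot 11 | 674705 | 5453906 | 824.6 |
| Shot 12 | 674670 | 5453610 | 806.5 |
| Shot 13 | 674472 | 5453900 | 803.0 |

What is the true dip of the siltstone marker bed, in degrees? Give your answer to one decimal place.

Two edge vectors: Shot 11→Shot 12 = (-35, -296, -18.1), Shot 11→Shot 13 = (-233, -6, -21.6).
Normal n = (Shot 11→Shot 12) × (Shot 11→Shot 13) = (6285, 3461.3, -68758).
So ∂z/∂easting = −n_x/n_z = 0.09141 and ∂z/∂northing = −n_y/n_z = 0.05034.
Gradient magnitude |∇z| = √(a² + b²) = √(0.00836 + 0.00253) = 0.10435.
True dip = arctan(0.10435) = 6.0°, dipping toward WSW (azimuth ≈ 241°).

6.0°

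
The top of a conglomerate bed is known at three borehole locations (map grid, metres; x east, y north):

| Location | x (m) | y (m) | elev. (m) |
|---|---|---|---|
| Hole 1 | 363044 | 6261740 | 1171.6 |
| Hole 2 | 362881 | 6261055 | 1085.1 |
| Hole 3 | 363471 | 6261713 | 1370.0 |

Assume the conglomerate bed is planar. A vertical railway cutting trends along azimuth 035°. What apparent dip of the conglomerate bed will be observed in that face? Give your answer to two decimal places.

Let the plane be z = a·x + b·y + c.
Hole 2−Hole 1: −163a − 685b = −86.5;  Hole 3−Hole 1: 427a − 27b = 198.4.
Solving gives a = 0.46562, b = 0.01548.
Unit vector along 035° is (sin 35°, cos 35°) = (0.5736, 0.8192).
Slope in that direction = a·(0.5736) + b·(0.8192) = 0.27975.
Apparent dip = arctan|0.27975| = 15.63° (true dip is 25.0°, so apparent ≤ true as expected).

15.63°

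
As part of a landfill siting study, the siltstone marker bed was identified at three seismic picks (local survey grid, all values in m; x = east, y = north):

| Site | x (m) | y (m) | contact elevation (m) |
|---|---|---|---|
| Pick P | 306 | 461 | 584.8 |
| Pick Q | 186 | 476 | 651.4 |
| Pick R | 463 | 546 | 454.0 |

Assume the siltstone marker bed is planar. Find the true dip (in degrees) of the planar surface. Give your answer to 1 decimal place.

Two edge vectors: Pick P→Pick Q = (-120, 15, 66.6), Pick P→Pick R = (157, 85, -130.8).
Normal n = (Pick P→Pick Q) × (Pick P→Pick R) = (-7623, -5239.8, -12555).
So ∂z/∂x = −n_x/n_z = −0.60717 and ∂z/∂y = −n_y/n_z = −0.41735.
Gradient magnitude |∇z| = √(a² + b²) = √(0.36865 + 0.17418) = 0.73677.
True dip = arctan(0.73677) = 36.4°, dipping toward NE (azimuth ≈ 055°).

36.4°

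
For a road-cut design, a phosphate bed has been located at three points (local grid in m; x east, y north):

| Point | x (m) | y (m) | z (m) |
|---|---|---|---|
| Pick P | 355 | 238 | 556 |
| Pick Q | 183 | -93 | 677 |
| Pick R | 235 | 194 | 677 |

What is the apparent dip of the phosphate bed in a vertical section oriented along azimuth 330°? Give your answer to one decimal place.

Two edge vectors: Pick P→Pick Q = (-172, -331, 121), Pick P→Pick R = (-120, -44, 121).
Normal n = (Pick P→Pick Q) × (Pick P→Pick R) = (-34727, 6292, -32152).
So ∂z/∂x = −n_x/n_z = −1.08009 and ∂z/∂y = −n_y/n_z = 0.19570.
Unit vector along 330° is (sin 330°, cos 330°) = (-0.5000, 0.8660).
Slope in that direction = a·(-0.5000) + b·(0.8660) = 0.70952.
Apparent dip = arctan|0.70952| = 35.4° (true dip is 47.7°, so apparent ≤ true as expected).

35.4°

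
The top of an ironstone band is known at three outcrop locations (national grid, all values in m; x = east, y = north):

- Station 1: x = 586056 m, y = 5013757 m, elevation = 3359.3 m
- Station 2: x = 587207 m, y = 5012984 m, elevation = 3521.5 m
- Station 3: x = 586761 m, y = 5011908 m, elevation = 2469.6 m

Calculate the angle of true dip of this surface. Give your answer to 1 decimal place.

43.6°

Two edge vectors: Station 1→Station 2 = (1151, -773, 162.2), Station 1→Station 3 = (705, -1849, -889.7).
Normal n = (Station 1→Station 2) × (Station 1→Station 3) = (987645.9, 1138395.7, -1583234).
So ∂z/∂x = −n_x/n_z = 0.62382 and ∂z/∂y = −n_y/n_z = 0.71903.
Gradient magnitude |∇z| = √(a² + b²) = √(0.38915 + 0.51701) = 0.95192.
True dip = arctan(0.95192) = 43.6°, dipping toward SW (azimuth ≈ 221°).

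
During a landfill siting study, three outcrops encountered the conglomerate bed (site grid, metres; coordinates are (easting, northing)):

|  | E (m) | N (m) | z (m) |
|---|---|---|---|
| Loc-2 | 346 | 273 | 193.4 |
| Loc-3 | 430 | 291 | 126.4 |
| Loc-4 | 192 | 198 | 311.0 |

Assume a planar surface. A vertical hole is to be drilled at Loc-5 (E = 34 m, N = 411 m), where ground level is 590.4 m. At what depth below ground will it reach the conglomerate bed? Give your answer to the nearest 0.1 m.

122.6 m

Let the plane be z = a·E + b·N + c.
Loc-3−Loc-2: 84a + 18b = −67;  Loc-4−Loc-2: −154a − 75b = 117.6.
Solving gives a = −0.82432, b = 0.12460.
Then c = 193.4 − a·346 − b·273 = 444.60.
At (34, 411): z_contact = −28.03 + 51.21 + 444.60 = 467.78 m.
Depth below ground = 590.4 − 467.78 = 122.6 m.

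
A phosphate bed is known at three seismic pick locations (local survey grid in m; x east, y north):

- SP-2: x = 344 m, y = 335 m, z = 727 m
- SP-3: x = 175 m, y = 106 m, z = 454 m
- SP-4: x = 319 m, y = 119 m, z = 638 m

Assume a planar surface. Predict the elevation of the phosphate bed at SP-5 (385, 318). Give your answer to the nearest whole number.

Two edge vectors: SP-2→SP-3 = (-169, -229, -273), SP-2→SP-4 = (-25, -216, -89).
Normal n = (SP-2→SP-3) × (SP-2→SP-4) = (-38587, -8216, 30779).
So ∂z/∂x = −n_x/n_z = 1.25368 and ∂z/∂y = −n_y/n_z = 0.26694.
Intercept c from SP-2: 727 − 431.27 − 89.42 = 206.31.
At (385, 318): z = 482.7 + 84.9 + 206.31 = 773.9 m.

774 m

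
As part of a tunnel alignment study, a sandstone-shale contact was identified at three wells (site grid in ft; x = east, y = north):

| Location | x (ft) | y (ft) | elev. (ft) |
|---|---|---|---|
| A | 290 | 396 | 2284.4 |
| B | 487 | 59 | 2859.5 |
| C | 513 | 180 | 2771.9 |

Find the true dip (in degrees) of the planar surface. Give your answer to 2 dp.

57.62°

Let the plane be z = a·x + b·y + c.
B−A: 197a − 337b = 575.1;  C−A: 223a − 216b = 487.5.
Solving gives a = 1.22905, b = −0.98806.
Gradient magnitude |∇z| = √(a² + b²) = √(1.51057 + 0.97626) = 1.57697.
True dip = arctan(1.57697) = 57.62°, dipping toward NW (azimuth ≈ 309°).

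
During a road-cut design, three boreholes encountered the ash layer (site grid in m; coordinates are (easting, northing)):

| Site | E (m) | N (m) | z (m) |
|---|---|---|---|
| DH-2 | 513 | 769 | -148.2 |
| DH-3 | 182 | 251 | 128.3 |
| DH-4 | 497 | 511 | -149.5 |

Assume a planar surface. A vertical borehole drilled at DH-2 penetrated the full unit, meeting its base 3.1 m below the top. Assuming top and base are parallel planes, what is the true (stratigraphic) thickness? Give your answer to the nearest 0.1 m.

2.3 m

Let the plane be z = a·E + b·N + c.
DH-3−DH-2: −331a − 518b = 276.5;  DH-4−DH-2: −16a − 258b = −1.3.
Solving gives a = −0.93387, b = 0.06295.
|∇z| = √(a²+b²) = 0.93599, so dip δ = arctan(0.93599) = 43.11°.
True thickness = vertical thickness × cos δ = 3.1 × cos 43.11° = 2.3 m.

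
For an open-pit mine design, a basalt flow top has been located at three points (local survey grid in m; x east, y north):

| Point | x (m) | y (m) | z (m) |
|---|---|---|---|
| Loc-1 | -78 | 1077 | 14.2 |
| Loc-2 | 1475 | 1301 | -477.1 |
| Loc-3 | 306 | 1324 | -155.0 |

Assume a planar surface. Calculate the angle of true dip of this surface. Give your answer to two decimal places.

20.56°

Two edge vectors: Loc-1→Loc-2 = (1553, 224, -491.3), Loc-1→Loc-3 = (384, 247, -169.2).
Normal n = (Loc-1→Loc-2) × (Loc-1→Loc-3) = (83450.3, 74108.4, 297575).
So ∂z/∂x = −n_x/n_z = −0.28043 and ∂z/∂y = −n_y/n_z = −0.24904.
Gradient magnitude |∇z| = √(a² + b²) = √(0.07864 + 0.06202) = 0.37505.
True dip = arctan(0.37505) = 20.56°, dipping toward NE (azimuth ≈ 048°).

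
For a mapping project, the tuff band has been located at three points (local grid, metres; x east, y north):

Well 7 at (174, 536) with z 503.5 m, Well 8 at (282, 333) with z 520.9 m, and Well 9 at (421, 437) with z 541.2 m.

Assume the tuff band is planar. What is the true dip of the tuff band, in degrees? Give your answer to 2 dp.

Two edge vectors: Well 7→Well 8 = (108, -203, 17.4), Well 7→Well 9 = (247, -99, 37.7).
Normal n = (Well 7→Well 8) × (Well 7→Well 9) = (-5930.5, 226.2, 39449).
So ∂z/∂x = −n_x/n_z = 0.15033 and ∂z/∂y = −n_y/n_z = −0.00573.
Gradient magnitude |∇z| = √(a² + b²) = √(0.02260 + 0.00003) = 0.15044.
True dip = arctan(0.15044) = 8.56°, dipping toward W (azimuth ≈ 272°).

8.56°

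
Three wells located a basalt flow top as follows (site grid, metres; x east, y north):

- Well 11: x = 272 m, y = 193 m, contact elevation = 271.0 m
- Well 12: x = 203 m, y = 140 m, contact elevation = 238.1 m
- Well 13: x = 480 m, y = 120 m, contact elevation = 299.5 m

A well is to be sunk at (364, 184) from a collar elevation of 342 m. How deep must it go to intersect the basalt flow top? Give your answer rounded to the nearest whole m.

Two edge vectors: Well 11→Well 12 = (-69, -53, -32.9), Well 11→Well 13 = (208, -73, 28.5).
Normal n = (Well 11→Well 12) × (Well 11→Well 13) = (-3912.2, -4876.7, 16061).
So ∂z/∂x = −n_x/n_z = 0.24358 and ∂z/∂y = −n_y/n_z = 0.30364.
Intercept c from Well 11: 271 − 66.25 − 58.60 = 146.14.
At (364, 184): z_contact = 88.7 + 55.9 + 146.14 = 290.7 m.
Depth below ground = 342 − 290.7 = 51 m.

51 m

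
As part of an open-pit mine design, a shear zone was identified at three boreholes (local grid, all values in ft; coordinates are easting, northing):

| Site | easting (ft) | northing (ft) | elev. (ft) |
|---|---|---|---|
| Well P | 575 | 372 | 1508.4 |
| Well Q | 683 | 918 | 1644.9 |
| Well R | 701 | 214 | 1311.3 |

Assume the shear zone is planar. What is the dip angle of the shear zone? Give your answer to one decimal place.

Two edge vectors: Well P→Well Q = (108, 546, 136.5), Well P→Well R = (126, -158, -197.1).
Normal n = (Well P→Well Q) × (Well P→Well R) = (-86049.6, 38485.8, -85860).
So ∂z/∂easting = −n_x/n_z = −1.00221 and ∂z/∂northing = −n_y/n_z = 0.44824.
Gradient magnitude |∇z| = √(a² + b²) = √(1.00442 + 0.20092) = 1.09788.
True dip = arctan(1.09788) = 47.7°, dipping toward ESE (azimuth ≈ 114°).

47.7°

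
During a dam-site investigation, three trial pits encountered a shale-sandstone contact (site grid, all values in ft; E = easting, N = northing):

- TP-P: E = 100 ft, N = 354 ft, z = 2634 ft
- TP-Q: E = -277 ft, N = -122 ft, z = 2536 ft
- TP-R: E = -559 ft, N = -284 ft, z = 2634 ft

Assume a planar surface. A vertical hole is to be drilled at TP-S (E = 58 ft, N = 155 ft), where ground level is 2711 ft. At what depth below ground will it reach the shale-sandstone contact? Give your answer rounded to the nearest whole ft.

217 ft

Two edge vectors: TP-P→TP-Q = (-377, -476, -98), TP-P→TP-R = (-659, -638, 0).
Normal n = (TP-P→TP-Q) × (TP-P→TP-R) = (-62524, 64582, -73158).
So ∂z/∂E = −n_x/n_z = −0.85464 and ∂z/∂N = −n_y/n_z = 0.88277.
Intercept c from TP-P: 2634 + 85.46 − 312.50 = 2406.96.
At (58, 155): z_contact = −49.6 + 136.8 + 2406.96 = 2494.2 ft.
Depth below ground = 2711 − 2494.2 = 217 ft.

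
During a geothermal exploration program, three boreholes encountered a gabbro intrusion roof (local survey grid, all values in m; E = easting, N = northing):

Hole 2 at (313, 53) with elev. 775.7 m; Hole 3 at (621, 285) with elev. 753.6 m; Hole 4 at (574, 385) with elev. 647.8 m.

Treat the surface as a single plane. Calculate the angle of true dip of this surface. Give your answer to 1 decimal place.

Let the plane be z = a·E + b·N + c.
Hole 3−Hole 2: 308a + 232b = −22.1;  Hole 4−Hole 2: 261a + 332b = −127.9.
Solving gives a = 0.53557, b = −0.80628.
Gradient magnitude |∇z| = √(a² + b²) = √(0.28684 + 0.65009) = 0.96795.
True dip = arctan(0.96795) = 44.1°, dipping toward NNW (azimuth ≈ 326°).

44.1°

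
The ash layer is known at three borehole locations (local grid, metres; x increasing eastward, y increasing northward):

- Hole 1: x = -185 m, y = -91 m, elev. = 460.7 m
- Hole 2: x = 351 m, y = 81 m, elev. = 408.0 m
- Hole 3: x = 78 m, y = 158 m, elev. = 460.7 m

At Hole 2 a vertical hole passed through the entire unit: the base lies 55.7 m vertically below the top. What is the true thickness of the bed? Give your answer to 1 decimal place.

Two edge vectors: Hole 1→Hole 2 = (536, 172, -52.7), Hole 1→Hole 3 = (263, 249, 0).
Normal n = (Hole 1→Hole 2) × (Hole 1→Hole 3) = (13122.3, -13860.1, 88228).
So ∂z/∂x = −n_x/n_z = −0.14873 and ∂z/∂y = −n_y/n_z = 0.15709.
|∇z| = √(a²+b²) = 0.21633, so dip δ = arctan(0.21633) = 12.21°.
True thickness = vertical thickness × cos δ = 55.7 × cos 12.21° = 54.4 m.

54.4 m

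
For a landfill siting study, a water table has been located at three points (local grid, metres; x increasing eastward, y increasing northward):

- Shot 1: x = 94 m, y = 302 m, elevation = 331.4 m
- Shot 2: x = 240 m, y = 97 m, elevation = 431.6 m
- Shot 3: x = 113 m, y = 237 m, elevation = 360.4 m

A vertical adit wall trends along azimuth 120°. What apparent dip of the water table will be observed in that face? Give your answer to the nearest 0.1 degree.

16.5°

Let the plane be z = a·x + b·y + c.
Shot 2−Shot 1: 146a − 205b = 100.2;  Shot 3−Shot 1: 19a − 65b = 29.
Solving gives a = 0.10152, b = −0.41648.
Unit vector along 120° is (sin 120°, cos 120°) = (0.8660, -0.5000).
Slope in that direction = a·(0.8660) + b·(-0.5000) = 0.29616.
Apparent dip = arctan|0.29616| = 16.5° (true dip is 23.2°, so apparent ≤ true as expected).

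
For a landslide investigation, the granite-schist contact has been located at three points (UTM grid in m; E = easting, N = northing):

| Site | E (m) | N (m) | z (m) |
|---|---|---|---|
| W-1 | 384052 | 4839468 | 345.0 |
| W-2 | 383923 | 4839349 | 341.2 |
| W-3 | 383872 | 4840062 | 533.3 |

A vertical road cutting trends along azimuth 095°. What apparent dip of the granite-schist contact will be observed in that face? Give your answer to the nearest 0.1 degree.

12.8°

Let the plane be z = a·E + b·N + c.
W-2−W-1: −129a − 119b = −3.8;  W-3−W-1: −180a + 594b = 188.3.
Solving gives a = −0.20552, b = 0.25472.
Unit vector along 095° is (sin 95°, cos 95°) = (0.9962, -0.0872).
Slope in that direction = a·(0.9962) + b·(-0.0872) = −0.22694.
Apparent dip = arctan|0.22694| = 12.8° (true dip is 18.1°, so apparent ≤ true as expected).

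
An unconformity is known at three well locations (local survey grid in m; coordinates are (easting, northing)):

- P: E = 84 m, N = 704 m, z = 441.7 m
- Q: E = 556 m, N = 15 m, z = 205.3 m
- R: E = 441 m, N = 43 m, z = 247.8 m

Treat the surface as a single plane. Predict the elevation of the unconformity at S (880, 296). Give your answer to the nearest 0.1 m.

124.4 m

Let the plane be z = a·E + b·N + c.
Q−P: 472a − 689b = −236.4;  R−P: 357a − 661b = −193.9.
Solving gives a = −0.34328, b = 0.10794.
Then c = 441.7 − a·84 − b·704 = 394.55.
At (880, 296): z = −302.1 + 31.9 + 394.55 = 124.4 m.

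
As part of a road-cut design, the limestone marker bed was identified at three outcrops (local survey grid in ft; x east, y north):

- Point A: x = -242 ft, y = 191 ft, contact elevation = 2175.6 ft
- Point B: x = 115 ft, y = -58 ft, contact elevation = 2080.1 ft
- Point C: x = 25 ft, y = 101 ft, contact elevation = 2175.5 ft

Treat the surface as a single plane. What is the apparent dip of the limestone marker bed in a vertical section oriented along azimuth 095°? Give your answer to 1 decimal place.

Two edge vectors: Point A→Point B = (357, -249, -95.5), Point A→Point C = (267, -90, -0.1).
Normal n = (Point A→Point B) × (Point A→Point C) = (-8570.1, -25462.8, 34353).
So ∂z/∂x = −n_x/n_z = 0.24947 and ∂z/∂y = −n_y/n_z = 0.74121.
Unit vector along 095° is (sin 95°, cos 95°) = (0.9962, -0.0872).
Slope in that direction = a·(0.9962) + b·(-0.0872) = 0.18392.
Apparent dip = arctan|0.18392| = 10.4° (true dip is 38.0°, so apparent ≤ true as expected).

10.4°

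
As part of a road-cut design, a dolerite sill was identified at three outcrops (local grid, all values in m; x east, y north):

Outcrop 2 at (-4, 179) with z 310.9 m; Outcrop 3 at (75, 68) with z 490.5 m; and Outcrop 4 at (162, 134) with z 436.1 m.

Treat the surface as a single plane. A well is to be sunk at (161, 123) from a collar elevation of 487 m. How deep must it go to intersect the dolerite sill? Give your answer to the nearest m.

37 m

Two edge vectors: Outcrop 2→Outcrop 3 = (79, -111, 179.6), Outcrop 2→Outcrop 4 = (166, -45, 125.2).
Normal n = (Outcrop 2→Outcrop 3) × (Outcrop 2→Outcrop 4) = (-5815.2, 19922.8, 14871).
So ∂z/∂x = −n_x/n_z = 0.39104 and ∂z/∂y = −n_y/n_z = −1.33971.
Intercept c from Outcrop 2: 310.9 + 1.56 + 239.81 = 552.27.
At (161, 123): z_contact = 63.0 − 164.8 + 552.27 = 450.4 m.
Depth below ground = 487 − 450.4 = 37 m.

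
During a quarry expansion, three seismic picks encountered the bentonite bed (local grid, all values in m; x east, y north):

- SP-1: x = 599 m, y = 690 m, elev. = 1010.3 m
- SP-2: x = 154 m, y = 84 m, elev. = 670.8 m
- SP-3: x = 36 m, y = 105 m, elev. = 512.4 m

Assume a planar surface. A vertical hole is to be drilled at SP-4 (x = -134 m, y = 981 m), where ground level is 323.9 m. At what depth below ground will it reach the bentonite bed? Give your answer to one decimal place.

358.0 m

Let the plane be z = a·x + b·y + c.
SP-2−SP-1: −445a − 606b = −339.5;  SP-3−SP-1: −563a − 585b = −497.9.
Solving gives a = 1.27540, b = −0.37632.
Then c = 1010.3 − a·599 − b·690 = 506.00.
At (-134, 981): z_contact = −170.90 − 369.17 + 506.00 = -34.08 m.
Depth below ground = 323.9 − (-34.08) = 358.0 m.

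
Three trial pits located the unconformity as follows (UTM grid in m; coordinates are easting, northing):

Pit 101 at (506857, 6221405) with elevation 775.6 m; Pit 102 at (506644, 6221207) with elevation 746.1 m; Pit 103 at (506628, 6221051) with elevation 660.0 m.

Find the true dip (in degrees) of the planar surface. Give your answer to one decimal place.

35.9°

Let the plane be z = a·easting + b·northing + c.
Pit 102−Pit 101: −213a − 198b = −29.5;  Pit 103−Pit 101: −229a − 354b = −115.6.
Solving gives a = −0.41403, b = 0.59439.
Gradient magnitude |∇z| = √(a² + b²) = √(0.17142 + 0.35330) = 0.72438.
True dip = arctan(0.72438) = 35.9°, dipping toward SE (azimuth ≈ 145°).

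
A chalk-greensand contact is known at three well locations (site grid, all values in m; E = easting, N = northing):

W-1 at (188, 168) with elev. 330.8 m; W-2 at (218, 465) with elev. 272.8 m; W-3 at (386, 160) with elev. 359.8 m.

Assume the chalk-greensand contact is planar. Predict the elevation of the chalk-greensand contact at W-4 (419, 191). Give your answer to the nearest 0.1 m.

Let the plane be z = a·E + b·N + c.
W-2−W-1: 30a + 297b = −58;  W-3−W-1: 198a − 8b = 29.
Solving gives a = 0.13801, b = −0.20923.
Then c = 330.8 − a·188 − b·168 = 340.00.
At (419, 191): z = 57.8 − 40.0 + 340.00 = 357.9 m.

357.9 m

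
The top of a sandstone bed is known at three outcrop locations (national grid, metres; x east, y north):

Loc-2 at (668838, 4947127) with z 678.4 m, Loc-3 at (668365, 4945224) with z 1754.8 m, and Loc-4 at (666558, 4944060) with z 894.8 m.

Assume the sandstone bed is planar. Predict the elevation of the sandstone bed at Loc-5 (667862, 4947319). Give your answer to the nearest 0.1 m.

Let the plane be z = a·x + b·y + c.
Loc-3−Loc-2: −473a − 1903b = 1076.4;  Loc-4−Loc-2: −2280a − 3067b = 216.4.
Solving gives a = 1.000471098, b = −0.814305218.
Then c = 678.4 − a·668838 − b·4947127 = 3359996.64.
At (667862, 4947319): z = 668176.6 − 4028627.7 + 3359996.64 = -454.4 m.

-454.4 m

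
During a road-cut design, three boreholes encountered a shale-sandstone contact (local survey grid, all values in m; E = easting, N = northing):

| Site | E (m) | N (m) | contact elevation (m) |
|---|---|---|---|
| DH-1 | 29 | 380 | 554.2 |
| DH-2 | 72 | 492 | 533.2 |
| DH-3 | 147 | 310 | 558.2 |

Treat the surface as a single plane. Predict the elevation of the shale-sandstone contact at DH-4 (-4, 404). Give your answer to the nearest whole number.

552 m

Let the plane be z = a·E + b·N + c.
DH-2−DH-1: 43a + 112b = −21;  DH-3−DH-1: 118a − 70b = 4.
Solving gives a = −0.06299, b = −0.16332.
Then c = 554.2 − a·29 − b·380 = 618.09.
At (-4, 404): z = 0.3 − 66.0 + 618.09 = 552.4 m.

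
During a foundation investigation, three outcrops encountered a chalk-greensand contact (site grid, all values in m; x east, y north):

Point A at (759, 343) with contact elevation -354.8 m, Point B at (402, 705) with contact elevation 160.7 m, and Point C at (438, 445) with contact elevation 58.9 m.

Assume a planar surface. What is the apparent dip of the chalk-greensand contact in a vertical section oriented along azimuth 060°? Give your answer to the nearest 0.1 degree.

Two edge vectors: Point A→Point B = (-357, 362, 515.5), Point A→Point C = (-321, 102, 413.7).
Normal n = (Point A→Point B) × (Point A→Point C) = (97178.4, -17784.6, 79788).
So ∂z/∂x = −n_x/n_z = −1.21796 and ∂z/∂y = −n_y/n_z = 0.22290.
Unit vector along 060° is (sin 60°, cos 60°) = (0.8660, 0.5000).
Slope in that direction = a·(0.8660) + b·(0.5000) = −0.94333.
Apparent dip = arctan|0.94333| = 43.3° (true dip is 51.1°, so apparent ≤ true as expected).

43.3°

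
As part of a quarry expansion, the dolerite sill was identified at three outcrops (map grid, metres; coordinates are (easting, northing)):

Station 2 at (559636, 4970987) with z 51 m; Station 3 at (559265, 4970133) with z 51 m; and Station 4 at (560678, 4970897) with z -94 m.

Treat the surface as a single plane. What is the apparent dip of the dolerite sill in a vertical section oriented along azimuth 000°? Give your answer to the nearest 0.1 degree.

3.3°

Two edge vectors: Station 2→Station 3 = (-371, -854, 0), Station 2→Station 4 = (1042, -90, -145).
Normal n = (Station 2→Station 3) × (Station 2→Station 4) = (123830, -53795, 923258).
So ∂z/∂E = −n_x/n_z = −0.13412 and ∂z/∂N = −n_y/n_z = 0.05827.
Unit vector along 000° is (sin 0°, cos 0°) = (0.0000, 1.0000).
Slope in that direction = a·(0.0000) + b·(1.0000) = 0.05827.
Apparent dip = arctan|0.05827| = 3.3° (true dip is 8.3°, so apparent ≤ true as expected).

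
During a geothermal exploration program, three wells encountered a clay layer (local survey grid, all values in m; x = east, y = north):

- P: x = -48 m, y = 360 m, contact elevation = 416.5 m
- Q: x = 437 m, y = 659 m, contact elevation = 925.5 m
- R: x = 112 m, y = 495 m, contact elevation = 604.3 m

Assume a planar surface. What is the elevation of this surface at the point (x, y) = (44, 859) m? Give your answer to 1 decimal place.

Two edge vectors: P→Q = (485, 299, 509), P→R = (160, 135, 187.8).
Normal n = (P→Q) × (P→R) = (-12562.8, -9643, 17635).
So ∂z/∂x = −n_x/n_z = 0.71238 and ∂z/∂y = −n_y/n_z = 0.54681.
Intercept c from P: 416.5 + 34.19 − 196.85 = 253.84.
At (44, 859): z = 31.3 + 469.7 + 253.84 = 754.9 m.

754.9 m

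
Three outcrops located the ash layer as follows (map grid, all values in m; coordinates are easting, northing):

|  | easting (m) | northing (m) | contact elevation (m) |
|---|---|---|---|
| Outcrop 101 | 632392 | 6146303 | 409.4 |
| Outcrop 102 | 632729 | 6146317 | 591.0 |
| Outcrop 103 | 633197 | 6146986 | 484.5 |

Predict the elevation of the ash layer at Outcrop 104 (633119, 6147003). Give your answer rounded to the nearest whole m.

431 m

Two edge vectors: Outcrop 101→Outcrop 102 = (337, 14, 181.6), Outcrop 101→Outcrop 103 = (805, 683, 75.1).
Normal n = (Outcrop 101→Outcrop 102) × (Outcrop 101→Outcrop 103) = (-122981.4, 120879.3, 218901).
So ∂z/∂easting = −n_x/n_z = 0.56181287 and ∂z/∂northing = −n_y/n_z = −0.55220990.
Intercept c from Outcrop 101: 409.4 − 355285.97 + 3394049.38 = 3039172.82.
At (633119, 6147003): z = 355694.4 − 3394435.9 + 3039172.82 = 431.3 m.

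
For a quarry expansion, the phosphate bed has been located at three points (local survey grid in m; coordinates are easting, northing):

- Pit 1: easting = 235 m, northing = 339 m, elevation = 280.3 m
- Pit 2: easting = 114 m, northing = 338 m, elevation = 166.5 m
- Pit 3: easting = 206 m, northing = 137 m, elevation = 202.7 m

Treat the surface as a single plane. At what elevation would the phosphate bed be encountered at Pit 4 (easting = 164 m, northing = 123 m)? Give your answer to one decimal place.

Let the plane be z = a·easting + b·northing + c.
Pit 2−Pit 1: −121a − 1b = −113.8;  Pit 3−Pit 1: −29a − 202b = −77.6.
Solving gives a = 0.93843, b = 0.24943.
Then c = 280.3 − a·235 − b·339 = −24.79.
At (164, 123): z = 153.9 + 30.7 − 24.79 = 159.8 m.

159.8 m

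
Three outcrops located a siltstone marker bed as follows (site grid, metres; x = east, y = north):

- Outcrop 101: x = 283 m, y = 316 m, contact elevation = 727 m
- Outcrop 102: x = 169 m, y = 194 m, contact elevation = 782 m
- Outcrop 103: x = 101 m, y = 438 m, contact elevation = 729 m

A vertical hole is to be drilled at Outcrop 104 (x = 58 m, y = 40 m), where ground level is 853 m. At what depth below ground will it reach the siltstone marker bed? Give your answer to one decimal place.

Two edge vectors: Outcrop 101→Outcrop 102 = (-114, -122, 55), Outcrop 101→Outcrop 103 = (-182, 122, 2).
Normal n = (Outcrop 101→Outcrop 102) × (Outcrop 101→Outcrop 103) = (-6954, -9782, -36112).
So ∂z/∂x = −n_x/n_z = −0.19257 and ∂z/∂y = −n_y/n_z = −0.27088.
Intercept c from Outcrop 101: 727 + 54.50 + 85.60 = 867.09.
At (58, 40): z_contact = −11.17 − 10.84 + 867.09 = 845.09 m.
Depth below ground = 853 − 845.09 = 7.9 m.

7.9 m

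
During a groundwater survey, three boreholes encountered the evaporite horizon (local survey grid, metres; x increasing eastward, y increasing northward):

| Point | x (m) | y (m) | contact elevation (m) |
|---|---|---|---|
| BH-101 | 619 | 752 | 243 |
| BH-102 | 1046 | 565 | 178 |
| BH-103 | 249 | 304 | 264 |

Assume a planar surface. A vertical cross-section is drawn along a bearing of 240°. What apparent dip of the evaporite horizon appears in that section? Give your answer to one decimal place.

Two edge vectors: BH-101→BH-102 = (427, -187, -65), BH-101→BH-103 = (-370, -448, 21).
Normal n = (BH-101→BH-102) × (BH-101→BH-103) = (-33047, 15083, -260486).
So ∂z/∂x = −n_x/n_z = −0.12687 and ∂z/∂y = −n_y/n_z = 0.05790.
Unit vector along 240° is (sin 240°, cos 240°) = (-0.8660, -0.5000).
Slope in that direction = a·(-0.8660) + b·(-0.5000) = 0.08092.
Apparent dip = arctan|0.08092| = 4.6° (true dip is 7.9°, so apparent ≤ true as expected).

4.6°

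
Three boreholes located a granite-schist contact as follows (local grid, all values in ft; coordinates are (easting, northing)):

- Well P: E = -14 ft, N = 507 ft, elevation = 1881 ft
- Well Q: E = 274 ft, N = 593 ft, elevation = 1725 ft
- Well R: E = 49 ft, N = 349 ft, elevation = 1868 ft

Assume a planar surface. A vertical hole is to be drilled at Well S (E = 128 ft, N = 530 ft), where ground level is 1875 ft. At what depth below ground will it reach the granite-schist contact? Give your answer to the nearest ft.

69 ft

Two edge vectors: Well P→Well Q = (288, 86, -156), Well P→Well R = (63, -158, -13).
Normal n = (Well P→Well Q) × (Well P→Well R) = (-25766, -6084, -50922).
So ∂z/∂E = −n_x/n_z = −0.50599 and ∂z/∂N = −n_y/n_z = −0.11948.
Intercept c from Well P: 1881 − 7.08 + 60.57 = 1934.49.
At (128, 530): z_contact = −64.8 − 63.3 + 1934.49 = 1806.4 ft.
Depth below ground = 1875 − 1806.4 = 69 ft.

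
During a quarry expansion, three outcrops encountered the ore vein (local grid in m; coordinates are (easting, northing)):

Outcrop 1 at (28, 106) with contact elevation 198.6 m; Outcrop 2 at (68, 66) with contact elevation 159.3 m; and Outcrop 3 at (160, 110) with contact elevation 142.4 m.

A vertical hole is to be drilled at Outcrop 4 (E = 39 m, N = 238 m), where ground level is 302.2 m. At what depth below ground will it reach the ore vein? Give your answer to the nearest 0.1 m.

37.1 m

Let the plane be z = a·E + b·N + c.
Outcrop 2−Outcrop 1: 40a − 40b = −39.3;  Outcrop 3−Outcrop 1: 132a + 4b = −56.2.
Solving gives a = −0.44213, b = 0.54037.
Then c = 198.6 − a·28 − b·106 = 153.70.
At (39, 238): z_contact = −17.24 + 128.61 + 153.70 = 265.07 m.
Depth below ground = 302.2 − 265.07 = 37.1 m.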